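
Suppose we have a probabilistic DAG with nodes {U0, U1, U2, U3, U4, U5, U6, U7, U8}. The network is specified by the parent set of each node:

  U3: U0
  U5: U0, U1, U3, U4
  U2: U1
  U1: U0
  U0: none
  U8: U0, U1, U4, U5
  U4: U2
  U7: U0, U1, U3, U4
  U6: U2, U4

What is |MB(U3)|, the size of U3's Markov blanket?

U3 has parent U0.
Children of U3: U5, U7.
For each child, the remaining parents (spouses of U3):
  U5 also has parents U0, U1, U4.
  U7's other parents are U0, U1, U4.
MB(U3) = {U0, U1, U4, U5, U7}, which has 5 nodes.

5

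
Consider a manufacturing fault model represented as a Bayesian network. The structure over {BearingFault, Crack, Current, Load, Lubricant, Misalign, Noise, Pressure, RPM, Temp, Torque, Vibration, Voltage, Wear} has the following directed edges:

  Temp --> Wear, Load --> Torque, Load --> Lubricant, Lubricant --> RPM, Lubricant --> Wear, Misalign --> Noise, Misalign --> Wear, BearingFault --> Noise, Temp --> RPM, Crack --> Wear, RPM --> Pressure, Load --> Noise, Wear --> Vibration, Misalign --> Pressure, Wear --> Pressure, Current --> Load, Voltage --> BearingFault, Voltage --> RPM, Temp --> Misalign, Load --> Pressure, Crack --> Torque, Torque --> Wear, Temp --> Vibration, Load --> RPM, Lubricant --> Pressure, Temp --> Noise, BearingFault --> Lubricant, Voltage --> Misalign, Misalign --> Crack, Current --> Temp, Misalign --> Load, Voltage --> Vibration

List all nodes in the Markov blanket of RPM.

A node's Markov blanket = Pa ∪ Ch ∪ (parents of Ch other than the node itself).
Children of RPM: Pressure.
RPM has parents Load, Lubricant, Temp, Voltage.
Co-parents of RPM (other parents of its children):
  parents(Pressure) \ {RPM} = {Load, Lubricant, Misalign, Wear}.
Taking the union gives {Load, Lubricant, Misalign, Pressure, Temp, Voltage, Wear}.

{Load, Lubricant, Misalign, Pressure, Temp, Voltage, Wear}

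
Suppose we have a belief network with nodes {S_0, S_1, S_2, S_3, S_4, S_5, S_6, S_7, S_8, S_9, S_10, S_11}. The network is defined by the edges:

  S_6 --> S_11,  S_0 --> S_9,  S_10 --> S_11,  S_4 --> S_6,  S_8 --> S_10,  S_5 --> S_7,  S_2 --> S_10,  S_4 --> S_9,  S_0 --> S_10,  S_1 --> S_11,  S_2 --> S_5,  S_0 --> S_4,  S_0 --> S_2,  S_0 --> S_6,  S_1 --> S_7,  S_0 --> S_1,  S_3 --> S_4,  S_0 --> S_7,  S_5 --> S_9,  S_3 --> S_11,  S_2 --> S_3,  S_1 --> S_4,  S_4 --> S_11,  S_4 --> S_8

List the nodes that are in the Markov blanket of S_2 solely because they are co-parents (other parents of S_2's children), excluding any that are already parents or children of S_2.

Children of S_2: S_3, S_5, S_10.
  S_3: no additional parents.
  S_5: no additional parents.
  parents(S_10) \ {S_2} = {S_0, S_8}.
Excluding nodes already adjacent to S_2 (S_0, S_3, S_5, S_10), the co-parent-only contribution is {S_8}.

{S_8}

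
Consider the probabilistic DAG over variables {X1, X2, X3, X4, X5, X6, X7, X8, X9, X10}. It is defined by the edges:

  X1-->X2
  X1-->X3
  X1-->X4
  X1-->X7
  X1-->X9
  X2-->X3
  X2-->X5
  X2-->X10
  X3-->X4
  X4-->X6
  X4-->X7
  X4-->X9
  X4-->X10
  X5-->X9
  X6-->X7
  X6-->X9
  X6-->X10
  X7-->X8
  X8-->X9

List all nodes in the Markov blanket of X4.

{X1, X2, X3, X5, X6, X7, X8, X9, X10}

By definition, MB(X4) is built from X4's parents, X4's children, and the co-parents of X4.
Children of X4: X6, X7, X9, X10.
X4's parents: X1, X3.
Co-parents of X4 (other parents of its children):
  X6: no additional parents.
  parents(X7) \ {X4} = {X1, X6}.
  X9 also has parents X1, X5, X6, X8.
  X10's other parents are X2, X6.
MB(X4) = {X1, X2, X3, X5, X6, X7, X8, X9, X10}.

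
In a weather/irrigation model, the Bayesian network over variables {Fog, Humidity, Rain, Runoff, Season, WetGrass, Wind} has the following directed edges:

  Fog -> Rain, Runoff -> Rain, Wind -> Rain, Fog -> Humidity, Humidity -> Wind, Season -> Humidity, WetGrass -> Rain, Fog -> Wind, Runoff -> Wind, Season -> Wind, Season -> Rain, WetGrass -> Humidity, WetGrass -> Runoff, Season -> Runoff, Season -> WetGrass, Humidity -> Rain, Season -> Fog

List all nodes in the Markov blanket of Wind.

The Markov blanket of a node is its parents, its children, and the other parents of its children.
Ch(Wind) = {Rain}.
Parents of Wind: Fog, Humidity, Runoff, Season.
For each child, the remaining parents (spouses of Wind):
  parents(Rain) \ {Wind} = {Fog, Humidity, Runoff, Season, WetGrass}.
So the Markov blanket of Wind is {Fog, Humidity, Rain, Runoff, Season, WetGrass}.

{Fog, Humidity, Rain, Runoff, Season, WetGrass}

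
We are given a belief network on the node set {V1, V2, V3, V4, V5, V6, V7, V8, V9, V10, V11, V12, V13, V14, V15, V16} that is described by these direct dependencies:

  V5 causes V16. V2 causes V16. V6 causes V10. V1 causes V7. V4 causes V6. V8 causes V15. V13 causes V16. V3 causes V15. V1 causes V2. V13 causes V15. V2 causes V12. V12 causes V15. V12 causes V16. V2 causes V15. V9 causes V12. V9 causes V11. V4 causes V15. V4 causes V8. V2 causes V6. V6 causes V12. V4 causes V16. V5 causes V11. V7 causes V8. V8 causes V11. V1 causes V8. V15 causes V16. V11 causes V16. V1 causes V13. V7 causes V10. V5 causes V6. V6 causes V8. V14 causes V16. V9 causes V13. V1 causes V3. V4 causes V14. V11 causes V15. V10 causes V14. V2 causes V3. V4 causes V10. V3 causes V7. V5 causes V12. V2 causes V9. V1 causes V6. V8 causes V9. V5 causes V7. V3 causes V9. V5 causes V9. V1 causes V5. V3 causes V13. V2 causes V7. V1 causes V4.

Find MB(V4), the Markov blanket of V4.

{V1, V2, V3, V5, V6, V7, V8, V10, V11, V12, V13, V14, V15, V16}

A node's Markov blanket = Pa ∪ Ch ∪ (parents of Ch other than the node itself).
V4 has parent V1.
Children of V4: V6, V8, V10, V14, V15, V16.
Co-parents of V4 (other parents of its children):
  V6 also has parents V1, V2, V5.
  parents(V8) \ {V4} = {V1, V6, V7}.
  V10's other parents are V6, V7.
  parents(V14) \ {V4} = {V10}.
  parents(V15) \ {V4} = {V2, V3, V8, V11, V12, V13}.
  parents(V16) \ {V4} = {V2, V5, V11, V12, V13, V14, V15}.
MB(V4) = {V1, V2, V3, V5, V6, V7, V8, V10, V11, V12, V13, V14, V15, V16}.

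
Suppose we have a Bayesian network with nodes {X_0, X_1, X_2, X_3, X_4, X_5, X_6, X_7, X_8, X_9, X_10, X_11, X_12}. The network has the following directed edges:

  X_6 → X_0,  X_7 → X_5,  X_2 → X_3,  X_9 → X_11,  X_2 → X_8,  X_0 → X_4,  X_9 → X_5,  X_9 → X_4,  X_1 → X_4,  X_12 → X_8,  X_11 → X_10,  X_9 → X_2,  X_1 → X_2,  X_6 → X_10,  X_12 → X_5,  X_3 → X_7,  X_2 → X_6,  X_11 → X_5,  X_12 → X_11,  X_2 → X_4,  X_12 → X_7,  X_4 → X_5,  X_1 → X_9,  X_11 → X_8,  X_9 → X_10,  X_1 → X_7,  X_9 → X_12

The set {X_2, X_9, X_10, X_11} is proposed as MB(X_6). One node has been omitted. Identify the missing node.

X_6 has parent X_2.
X_6 has children X_0, X_10.
For each child, the remaining parents (spouses of X_6):
  X_0: no additional parents.
  X_10's other parents are X_9, X_11.
MB(X_6) = {X_0, X_2, X_9, X_10, X_11}.
Comparing with the claimed set, X_0 is missing.

X_0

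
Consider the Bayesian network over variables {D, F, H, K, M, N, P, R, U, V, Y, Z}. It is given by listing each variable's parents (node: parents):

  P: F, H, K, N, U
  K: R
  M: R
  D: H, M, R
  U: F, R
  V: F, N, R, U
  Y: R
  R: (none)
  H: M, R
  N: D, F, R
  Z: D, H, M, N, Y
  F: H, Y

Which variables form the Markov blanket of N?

A node's Markov blanket = Pa ∪ Ch ∪ (parents of Ch other than the node itself).
Children of N: P, V, Z.
Parents of N: D, F, R.
Parents of each child, excluding N:
  P's other parents are F, H, K, U.
  Z's other parents are D, H, M, Y.
  V also has parents F, R, U.
MB(N) = {D, F, H, K, M, P, R, U, V, Y, Z}.

{D, F, H, K, M, P, R, U, V, Y, Z}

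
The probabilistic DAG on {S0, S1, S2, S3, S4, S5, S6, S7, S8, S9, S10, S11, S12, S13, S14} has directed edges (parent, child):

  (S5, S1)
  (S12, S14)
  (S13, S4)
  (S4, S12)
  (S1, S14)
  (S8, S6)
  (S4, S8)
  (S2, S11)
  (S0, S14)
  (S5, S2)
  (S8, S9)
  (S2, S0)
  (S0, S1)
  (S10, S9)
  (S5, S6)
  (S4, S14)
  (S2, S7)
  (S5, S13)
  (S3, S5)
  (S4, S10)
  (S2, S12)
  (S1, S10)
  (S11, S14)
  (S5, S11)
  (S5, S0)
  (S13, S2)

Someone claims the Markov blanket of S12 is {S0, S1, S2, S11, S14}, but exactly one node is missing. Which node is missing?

S4

A node's Markov blanket = Pa ∪ Ch ∪ (parents of Ch other than the node itself).
S12 has parents S2, S4.
S12's children: S14.
Other parents of S12's children:
  S14: S0, S1, S4, S11
MB(S12) = {S0, S1, S2, S4, S11, S14}.
Comparing with the claimed set, S4 is missing.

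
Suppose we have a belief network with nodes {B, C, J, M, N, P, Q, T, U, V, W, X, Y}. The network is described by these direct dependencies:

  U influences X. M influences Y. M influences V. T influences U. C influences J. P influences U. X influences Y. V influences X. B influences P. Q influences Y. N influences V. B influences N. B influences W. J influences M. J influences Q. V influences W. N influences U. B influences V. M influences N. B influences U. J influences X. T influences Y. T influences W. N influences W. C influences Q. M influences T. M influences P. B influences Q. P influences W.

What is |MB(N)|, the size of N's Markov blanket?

7

N's children: U, V, W.
Pa(N) = {B, M}.
Other parents of N's children:
  U: B, P, T
  V: B, M
  W: B, P, T, V
MB(N) = {B, M, P, T, U, V, W}, which has 7 nodes.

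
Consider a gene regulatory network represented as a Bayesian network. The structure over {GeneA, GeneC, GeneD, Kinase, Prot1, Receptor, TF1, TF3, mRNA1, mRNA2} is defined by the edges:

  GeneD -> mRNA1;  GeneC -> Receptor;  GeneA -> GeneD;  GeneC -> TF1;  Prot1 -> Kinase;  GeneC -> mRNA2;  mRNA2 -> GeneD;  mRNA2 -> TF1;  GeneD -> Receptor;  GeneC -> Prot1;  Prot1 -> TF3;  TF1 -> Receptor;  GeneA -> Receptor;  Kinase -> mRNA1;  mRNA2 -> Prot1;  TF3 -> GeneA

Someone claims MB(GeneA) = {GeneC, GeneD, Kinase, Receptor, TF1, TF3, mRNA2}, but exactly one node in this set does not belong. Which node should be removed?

Kinase

Ch(GeneA) = {GeneD, Receptor}.
GeneA's parents: TF3.
Parents of each child, excluding GeneA:
  GeneD: mRNA2
  Receptor: GeneC, GeneD, TF1
MB(GeneA) = {GeneC, GeneD, Receptor, TF1, TF3, mRNA2}.
Kinase is neither a parent, child, nor co-parent of GeneA, so it does not belong.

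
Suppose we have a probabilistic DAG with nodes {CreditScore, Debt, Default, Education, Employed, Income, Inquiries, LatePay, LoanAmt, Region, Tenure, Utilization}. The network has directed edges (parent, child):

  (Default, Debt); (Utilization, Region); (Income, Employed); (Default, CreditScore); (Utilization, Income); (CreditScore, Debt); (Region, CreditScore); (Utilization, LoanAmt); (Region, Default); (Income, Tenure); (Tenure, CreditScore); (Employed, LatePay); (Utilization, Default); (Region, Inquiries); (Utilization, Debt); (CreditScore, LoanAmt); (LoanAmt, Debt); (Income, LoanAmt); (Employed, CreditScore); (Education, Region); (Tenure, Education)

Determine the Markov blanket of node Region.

{CreditScore, Default, Education, Employed, Inquiries, Tenure, Utilization}

Region has parents Education, Utilization.
Region has children CreditScore, Default, Inquiries.
For each child, the remaining parents (spouses of Region):
  Default's other parent is Utilization.
  CreditScore also has parents Default, Employed, Tenure.
  Inquiries: no additional parents.
Taking the union gives {CreditScore, Default, Education, Employed, Inquiries, Tenure, Utilization}.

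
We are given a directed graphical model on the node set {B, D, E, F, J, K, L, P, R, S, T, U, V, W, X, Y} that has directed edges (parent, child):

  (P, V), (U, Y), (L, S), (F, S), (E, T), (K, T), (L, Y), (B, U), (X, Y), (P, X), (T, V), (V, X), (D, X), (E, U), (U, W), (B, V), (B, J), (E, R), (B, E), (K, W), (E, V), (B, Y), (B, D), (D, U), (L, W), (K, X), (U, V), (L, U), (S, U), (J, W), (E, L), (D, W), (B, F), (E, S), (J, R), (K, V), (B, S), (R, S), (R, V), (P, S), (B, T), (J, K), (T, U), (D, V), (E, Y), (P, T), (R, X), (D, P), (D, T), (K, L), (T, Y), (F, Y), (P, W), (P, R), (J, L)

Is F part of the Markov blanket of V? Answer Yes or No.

A node's Markov blanket = Pa ∪ Ch ∪ (parents of Ch other than the node itself).
Parents of V: B, D, E, K, P, R, T, U.
V's children: X.
Parents of each child, excluding V:
  X also has parents D, K, P, R.
MB(V) = {B, D, E, K, P, R, T, U, X}; F is not in this set.

No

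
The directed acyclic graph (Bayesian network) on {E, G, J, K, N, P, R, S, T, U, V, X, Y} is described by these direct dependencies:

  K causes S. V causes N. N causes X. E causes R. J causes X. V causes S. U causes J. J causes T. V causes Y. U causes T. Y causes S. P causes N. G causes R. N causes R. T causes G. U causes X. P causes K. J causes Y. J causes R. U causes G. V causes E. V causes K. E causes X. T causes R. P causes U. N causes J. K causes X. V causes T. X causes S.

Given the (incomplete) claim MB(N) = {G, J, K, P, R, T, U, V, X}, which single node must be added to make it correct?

E

N has parents P, V.
Ch(N) = {J, R, X}.
For each child, the remaining parents (spouses of N):
  parents(J) \ {N} = {U}.
  parents(X) \ {N} = {E, J, K, U}.
  parents(R) \ {N} = {E, G, J, T}.
MB(N) = {E, G, J, K, P, R, T, U, V, X}.
Comparing with the claimed set, E is missing.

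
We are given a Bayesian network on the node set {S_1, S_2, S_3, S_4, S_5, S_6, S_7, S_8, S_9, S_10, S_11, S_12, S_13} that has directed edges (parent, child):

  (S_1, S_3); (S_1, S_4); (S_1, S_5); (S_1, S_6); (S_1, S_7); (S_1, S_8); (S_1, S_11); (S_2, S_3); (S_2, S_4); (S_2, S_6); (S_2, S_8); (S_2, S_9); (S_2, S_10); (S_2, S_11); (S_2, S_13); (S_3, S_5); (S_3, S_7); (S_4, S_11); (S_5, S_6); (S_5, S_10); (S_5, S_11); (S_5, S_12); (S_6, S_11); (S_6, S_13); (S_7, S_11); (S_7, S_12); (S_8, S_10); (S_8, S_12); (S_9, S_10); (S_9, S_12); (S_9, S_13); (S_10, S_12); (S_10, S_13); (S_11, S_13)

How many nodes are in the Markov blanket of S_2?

S_2 has no parents.
Children of S_2: S_3, S_4, S_6, S_8, S_9, S_10, S_11, S_13.
Co-parents of S_2 (other parents of its children):
  parents(S_3) \ {S_2} = {S_1}.
  parents(S_4) \ {S_2} = {S_1}.
  S_6 also has parents S_1, S_5.
  parents(S_8) \ {S_2} = {S_1}.
  S_9: no additional parents.
  S_10 also has parents S_5, S_8, S_9.
  S_11 also has parents S_1, S_4, S_5, S_6, S_7.
  S_13 also has parents S_6, S_9, S_10, S_11.
MB(S_2) = {S_1, S_3, S_4, S_5, S_6, S_7, S_8, S_9, S_10, S_11, S_13}, which has 11 nodes.

11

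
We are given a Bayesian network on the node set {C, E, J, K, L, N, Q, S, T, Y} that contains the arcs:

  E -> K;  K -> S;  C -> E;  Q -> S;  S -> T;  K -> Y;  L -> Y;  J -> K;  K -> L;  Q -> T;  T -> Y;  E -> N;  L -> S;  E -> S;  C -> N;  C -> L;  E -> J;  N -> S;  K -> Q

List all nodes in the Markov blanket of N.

The Markov blanket of a node is its parents, its children, and the other parents of its children.
Pa(N) = {C, E}.
N has child S.
Co-parents of N (other parents of its children):
  S: E, K, L, Q
Union: {C, E} ∪ {S} ∪ {E, K, L, Q} = {C, E, K, L, Q, S}.

{C, E, K, L, Q, S}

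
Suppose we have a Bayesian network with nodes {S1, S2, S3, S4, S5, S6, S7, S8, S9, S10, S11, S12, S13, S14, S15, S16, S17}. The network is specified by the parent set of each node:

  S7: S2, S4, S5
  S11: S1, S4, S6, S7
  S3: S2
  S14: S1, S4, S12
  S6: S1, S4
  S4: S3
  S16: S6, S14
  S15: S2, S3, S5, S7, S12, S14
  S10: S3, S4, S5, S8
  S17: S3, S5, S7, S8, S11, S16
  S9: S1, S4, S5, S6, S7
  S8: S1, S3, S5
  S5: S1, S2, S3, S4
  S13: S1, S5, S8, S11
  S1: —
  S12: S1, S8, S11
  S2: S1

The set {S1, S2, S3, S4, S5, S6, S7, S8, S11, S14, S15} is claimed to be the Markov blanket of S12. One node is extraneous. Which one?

S6

Parents of S12: S1, S8, S11.
S12 has children S14, S15.
Other parents of S12's children:
  S14: S1, S4
  S15: S2, S3, S5, S7, S14
MB(S12) = {S1, S2, S3, S4, S5, S7, S8, S11, S14, S15}.
S6 is neither a parent, child, nor co-parent of S12, so it does not belong.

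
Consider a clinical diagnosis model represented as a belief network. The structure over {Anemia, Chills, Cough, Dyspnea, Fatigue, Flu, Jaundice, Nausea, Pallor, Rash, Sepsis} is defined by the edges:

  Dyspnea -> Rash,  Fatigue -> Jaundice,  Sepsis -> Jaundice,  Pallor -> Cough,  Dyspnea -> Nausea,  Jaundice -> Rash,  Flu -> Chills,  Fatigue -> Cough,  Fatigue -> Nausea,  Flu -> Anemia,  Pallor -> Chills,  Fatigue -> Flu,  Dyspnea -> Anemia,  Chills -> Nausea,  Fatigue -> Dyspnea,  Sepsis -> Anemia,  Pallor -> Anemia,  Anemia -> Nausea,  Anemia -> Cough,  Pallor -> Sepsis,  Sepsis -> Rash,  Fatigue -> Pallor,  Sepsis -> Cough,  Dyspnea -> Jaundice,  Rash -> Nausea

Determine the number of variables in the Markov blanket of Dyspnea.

Pa(Dyspnea) = {Fatigue}.
Ch(Dyspnea) = {Anemia, Jaundice, Nausea, Rash}.
Parents of each child, excluding Dyspnea:
  Jaundice: Fatigue, Sepsis
  Anemia: Flu, Pallor, Sepsis
  Rash: Jaundice, Sepsis
  Nausea: Anemia, Chills, Fatigue, Rash
MB(Dyspnea) = {Anemia, Chills, Fatigue, Flu, Jaundice, Nausea, Pallor, Rash, Sepsis}, which has 9 nodes.

9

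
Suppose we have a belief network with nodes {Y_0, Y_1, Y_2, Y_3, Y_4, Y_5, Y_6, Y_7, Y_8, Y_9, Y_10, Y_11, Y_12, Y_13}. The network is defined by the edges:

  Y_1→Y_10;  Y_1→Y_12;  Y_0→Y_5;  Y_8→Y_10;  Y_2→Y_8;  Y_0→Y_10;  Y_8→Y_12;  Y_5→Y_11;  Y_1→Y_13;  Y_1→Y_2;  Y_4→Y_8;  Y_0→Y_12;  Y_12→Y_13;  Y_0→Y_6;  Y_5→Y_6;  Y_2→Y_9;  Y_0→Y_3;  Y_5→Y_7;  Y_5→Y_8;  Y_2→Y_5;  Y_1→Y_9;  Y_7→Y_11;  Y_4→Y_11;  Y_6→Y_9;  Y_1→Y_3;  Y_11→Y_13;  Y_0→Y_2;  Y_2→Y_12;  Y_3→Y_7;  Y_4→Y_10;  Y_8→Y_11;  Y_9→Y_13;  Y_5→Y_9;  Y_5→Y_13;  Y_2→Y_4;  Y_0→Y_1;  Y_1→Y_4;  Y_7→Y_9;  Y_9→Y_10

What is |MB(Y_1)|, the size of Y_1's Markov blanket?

13

Parents of Y_1: Y_0.
Children of Y_1: Y_2, Y_3, Y_4, Y_9, Y_10, Y_12, Y_13.
Parents of each child, excluding Y_1:
  Y_2's other parent is Y_0.
  Y_3 also has parent Y_0.
  Y_4 also has parent Y_2.
  Y_9's other parents are Y_2, Y_5, Y_6, Y_7.
  Y_10's other parents are Y_0, Y_4, Y_8, Y_9.
  parents(Y_12) \ {Y_1} = {Y_0, Y_2, Y_8}.
  Y_13 also has parents Y_5, Y_9, Y_11, Y_12.
MB(Y_1) = {Y_0, Y_2, Y_3, Y_4, Y_5, Y_6, Y_7, Y_8, Y_9, Y_10, Y_11, Y_12, Y_13}, which has 13 nodes.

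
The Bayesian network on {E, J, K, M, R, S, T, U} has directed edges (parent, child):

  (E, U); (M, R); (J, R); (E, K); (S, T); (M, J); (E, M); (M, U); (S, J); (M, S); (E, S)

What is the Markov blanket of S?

{E, J, M, T}

By definition, MB(S) is built from S's parents, S's children, and the co-parents of S.
S's children: J, T.
S's parents: E, M.
Other parents of S's children:
  J: M
  T: —
Taking the union gives {E, J, M, T}.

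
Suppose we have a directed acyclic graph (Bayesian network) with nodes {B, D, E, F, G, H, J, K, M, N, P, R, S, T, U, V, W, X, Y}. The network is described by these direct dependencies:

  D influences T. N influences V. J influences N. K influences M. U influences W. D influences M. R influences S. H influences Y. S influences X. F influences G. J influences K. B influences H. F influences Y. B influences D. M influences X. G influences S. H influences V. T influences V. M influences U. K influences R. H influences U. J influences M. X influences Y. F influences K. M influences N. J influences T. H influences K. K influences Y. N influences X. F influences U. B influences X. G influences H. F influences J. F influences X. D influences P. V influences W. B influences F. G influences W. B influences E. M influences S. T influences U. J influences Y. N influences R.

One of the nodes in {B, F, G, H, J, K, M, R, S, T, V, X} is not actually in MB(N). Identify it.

G

Parents of N: J, M.
Ch(N) = {R, V, X}.
Parents of each child, excluding N:
  R's other parent is K.
  V's other parents are H, T.
  parents(X) \ {N} = {B, F, M, S}.
MB(N) = {B, F, H, J, K, M, R, S, T, V, X}.
G is neither a parent, child, nor co-parent of N, so it does not belong.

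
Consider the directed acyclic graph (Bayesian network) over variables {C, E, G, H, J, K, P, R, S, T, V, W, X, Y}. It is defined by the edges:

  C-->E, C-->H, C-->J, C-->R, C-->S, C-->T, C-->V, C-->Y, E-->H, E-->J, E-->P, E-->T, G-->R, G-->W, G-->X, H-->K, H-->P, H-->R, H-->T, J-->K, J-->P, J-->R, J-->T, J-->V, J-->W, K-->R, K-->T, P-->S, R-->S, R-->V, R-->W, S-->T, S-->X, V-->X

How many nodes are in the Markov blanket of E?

Parents of E: C.
Children of E: H, J, P, T.
Parents of each child, excluding E:
  parents(H) \ {E} = {C}.
  J also has parent C.
  P's other parents are H, J.
  T's other parents are C, H, J, K, S.
MB(E) = {C, H, J, K, P, S, T}, which has 7 nodes.

7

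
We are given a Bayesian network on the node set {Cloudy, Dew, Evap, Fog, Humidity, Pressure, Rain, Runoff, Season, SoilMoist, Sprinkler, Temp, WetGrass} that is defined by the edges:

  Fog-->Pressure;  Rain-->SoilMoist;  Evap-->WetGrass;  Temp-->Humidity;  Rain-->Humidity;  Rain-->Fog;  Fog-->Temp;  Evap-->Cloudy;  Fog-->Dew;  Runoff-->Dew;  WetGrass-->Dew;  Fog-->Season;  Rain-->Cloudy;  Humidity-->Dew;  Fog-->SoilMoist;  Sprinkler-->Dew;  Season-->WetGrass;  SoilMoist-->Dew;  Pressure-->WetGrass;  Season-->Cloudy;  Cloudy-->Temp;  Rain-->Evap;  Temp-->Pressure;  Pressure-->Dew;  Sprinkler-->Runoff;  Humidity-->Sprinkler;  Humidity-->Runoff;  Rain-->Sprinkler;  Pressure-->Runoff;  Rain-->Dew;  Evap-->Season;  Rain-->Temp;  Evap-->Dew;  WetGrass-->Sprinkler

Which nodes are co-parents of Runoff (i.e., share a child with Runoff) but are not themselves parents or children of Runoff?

{Evap, Fog, Rain, SoilMoist, WetGrass}

Children of Runoff: Dew.
  Dew also has parents Evap, Fog, Humidity, Pressure, Rain, SoilMoist, Sprinkler, WetGrass.
Excluding nodes already adjacent to Runoff (Dew, Humidity, Pressure, Sprinkler), the co-parent-only contribution is {Evap, Fog, Rain, SoilMoist, WetGrass}.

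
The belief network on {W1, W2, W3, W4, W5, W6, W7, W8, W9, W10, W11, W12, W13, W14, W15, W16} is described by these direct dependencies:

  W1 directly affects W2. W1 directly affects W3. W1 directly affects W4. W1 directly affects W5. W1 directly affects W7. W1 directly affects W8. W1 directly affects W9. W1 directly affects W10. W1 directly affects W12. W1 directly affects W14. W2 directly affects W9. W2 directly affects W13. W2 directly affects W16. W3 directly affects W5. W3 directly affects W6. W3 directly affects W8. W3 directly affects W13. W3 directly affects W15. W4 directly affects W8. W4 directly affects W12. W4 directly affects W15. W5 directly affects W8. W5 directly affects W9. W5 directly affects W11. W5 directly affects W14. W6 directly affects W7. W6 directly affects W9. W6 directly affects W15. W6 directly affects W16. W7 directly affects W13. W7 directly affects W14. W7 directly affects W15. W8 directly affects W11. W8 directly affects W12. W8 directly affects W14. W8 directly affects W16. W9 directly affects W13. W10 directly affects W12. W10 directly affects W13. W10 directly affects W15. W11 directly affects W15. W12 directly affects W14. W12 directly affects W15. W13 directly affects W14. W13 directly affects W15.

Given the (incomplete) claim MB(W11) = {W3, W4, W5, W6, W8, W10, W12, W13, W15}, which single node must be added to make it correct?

W7

Pa(W11) = {W5, W8}.
Children of W11: W15.
Other parents of W11's children:
  parents(W15) \ {W11} = {W3, W4, W6, W7, W10, W12, W13}.
MB(W11) = {W3, W4, W5, W6, W7, W8, W10, W12, W13, W15}.
Comparing with the claimed set, W7 is missing.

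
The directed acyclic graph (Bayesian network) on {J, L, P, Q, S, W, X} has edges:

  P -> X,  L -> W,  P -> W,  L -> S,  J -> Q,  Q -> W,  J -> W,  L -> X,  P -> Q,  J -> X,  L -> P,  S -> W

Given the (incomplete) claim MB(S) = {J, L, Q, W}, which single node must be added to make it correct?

Pa(S) = {L}.
S's children: W.
Parents of each child, excluding S:
  W's other parents are J, L, P, Q.
MB(S) = {J, L, P, Q, W}.
Comparing with the claimed set, P is missing.

P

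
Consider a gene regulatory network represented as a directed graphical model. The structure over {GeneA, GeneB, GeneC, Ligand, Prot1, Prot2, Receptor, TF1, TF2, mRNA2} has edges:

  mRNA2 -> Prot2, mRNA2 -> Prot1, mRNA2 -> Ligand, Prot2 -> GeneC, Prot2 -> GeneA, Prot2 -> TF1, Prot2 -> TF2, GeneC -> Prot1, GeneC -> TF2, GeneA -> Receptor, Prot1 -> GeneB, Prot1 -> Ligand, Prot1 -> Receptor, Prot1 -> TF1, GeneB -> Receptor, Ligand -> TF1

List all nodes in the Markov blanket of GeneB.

{GeneA, Prot1, Receptor}

A node's Markov blanket = Pa ∪ Ch ∪ (parents of Ch other than the node itself).
GeneB has parent Prot1.
Children of GeneB: Receptor.
For each child, the remaining parents (spouses of GeneB):
  parents(Receptor) \ {GeneB} = {GeneA, Prot1}.
Taking the union gives {GeneA, Prot1, Receptor}.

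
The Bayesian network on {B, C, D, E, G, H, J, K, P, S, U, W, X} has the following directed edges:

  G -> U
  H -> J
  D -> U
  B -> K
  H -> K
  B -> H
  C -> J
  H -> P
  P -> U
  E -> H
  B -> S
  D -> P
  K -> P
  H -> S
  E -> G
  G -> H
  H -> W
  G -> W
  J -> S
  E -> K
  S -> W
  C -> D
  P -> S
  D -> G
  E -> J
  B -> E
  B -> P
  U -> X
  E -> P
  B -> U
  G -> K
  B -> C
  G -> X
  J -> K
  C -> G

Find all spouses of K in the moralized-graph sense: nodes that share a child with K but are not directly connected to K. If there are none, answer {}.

Children of K: P.
  P's other parents are B, D, E, H.
Excluding nodes already adjacent to K (B, E, G, H, J, P), the co-parent-only contribution is {D}.

{D}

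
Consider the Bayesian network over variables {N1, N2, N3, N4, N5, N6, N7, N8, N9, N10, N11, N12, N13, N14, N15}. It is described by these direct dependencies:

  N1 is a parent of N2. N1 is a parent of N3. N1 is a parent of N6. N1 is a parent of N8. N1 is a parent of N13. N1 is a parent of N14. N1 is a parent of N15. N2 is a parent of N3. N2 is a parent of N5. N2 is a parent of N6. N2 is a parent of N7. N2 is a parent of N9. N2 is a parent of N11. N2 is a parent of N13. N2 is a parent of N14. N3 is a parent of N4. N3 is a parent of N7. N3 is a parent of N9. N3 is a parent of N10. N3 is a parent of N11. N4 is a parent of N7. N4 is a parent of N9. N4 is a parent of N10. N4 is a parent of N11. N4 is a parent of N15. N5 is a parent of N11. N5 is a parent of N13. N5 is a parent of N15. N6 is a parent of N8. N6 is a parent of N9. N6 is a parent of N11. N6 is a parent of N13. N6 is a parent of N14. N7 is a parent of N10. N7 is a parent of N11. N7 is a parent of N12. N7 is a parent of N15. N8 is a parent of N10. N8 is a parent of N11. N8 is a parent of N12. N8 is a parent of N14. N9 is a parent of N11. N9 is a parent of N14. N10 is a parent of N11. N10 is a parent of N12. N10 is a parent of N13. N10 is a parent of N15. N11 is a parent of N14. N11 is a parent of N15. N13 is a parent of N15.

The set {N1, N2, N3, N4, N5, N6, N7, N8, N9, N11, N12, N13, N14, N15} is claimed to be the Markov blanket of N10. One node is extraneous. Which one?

N14

Recall MB(v) = parents ∪ children ∪ spouses, where spouses are the other parents of v's children.
N10's parents: N3, N4, N7, N8.
Children of N10: N11, N12, N13, N15.
Other parents of N10's children:
  N11: N2, N3, N4, N5, N6, N7, N8, N9
  N12: N7, N8
  N13: N1, N2, N5, N6
  N15: N1, N4, N5, N7, N11, N13
MB(N10) = {N1, N2, N3, N4, N5, N6, N7, N8, N9, N11, N12, N13, N15}.
N14 is neither a parent, child, nor co-parent of N10, so it does not belong.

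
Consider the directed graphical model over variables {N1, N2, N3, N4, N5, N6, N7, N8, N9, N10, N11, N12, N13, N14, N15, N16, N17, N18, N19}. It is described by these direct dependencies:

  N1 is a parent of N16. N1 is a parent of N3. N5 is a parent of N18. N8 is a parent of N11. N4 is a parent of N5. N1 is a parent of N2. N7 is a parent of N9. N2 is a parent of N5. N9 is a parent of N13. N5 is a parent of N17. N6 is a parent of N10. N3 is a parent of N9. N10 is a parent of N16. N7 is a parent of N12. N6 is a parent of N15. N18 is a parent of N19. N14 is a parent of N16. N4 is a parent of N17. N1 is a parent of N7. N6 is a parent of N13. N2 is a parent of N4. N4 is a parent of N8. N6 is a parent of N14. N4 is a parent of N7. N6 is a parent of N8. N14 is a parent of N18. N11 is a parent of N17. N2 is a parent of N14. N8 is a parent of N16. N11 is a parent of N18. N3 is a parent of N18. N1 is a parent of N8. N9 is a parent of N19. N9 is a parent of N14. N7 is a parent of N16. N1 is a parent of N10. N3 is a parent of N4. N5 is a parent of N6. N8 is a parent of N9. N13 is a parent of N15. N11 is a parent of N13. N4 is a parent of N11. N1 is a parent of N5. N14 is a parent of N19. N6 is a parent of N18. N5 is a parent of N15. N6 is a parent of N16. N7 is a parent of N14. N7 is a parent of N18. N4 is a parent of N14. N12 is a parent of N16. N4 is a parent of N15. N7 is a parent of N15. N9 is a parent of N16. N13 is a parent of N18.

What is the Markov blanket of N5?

A node's Markov blanket = Pa ∪ Ch ∪ (parents of Ch other than the node itself).
Ch(N5) = {N6, N15, N17, N18}.
Parents of N5: N1, N2, N4.
Other parents of N5's children:
  N6 has no other parent.
  N15's other parents are N4, N6, N7, N13.
  N17's other parents are N4, N11.
  N18's other parents are N3, N6, N7, N11, N13, N14.
Taking the union gives {N1, N2, N3, N4, N6, N7, N11, N13, N14, N15, N17, N18}.

{N1, N2, N3, N4, N6, N7, N11, N13, N14, N15, N17, N18}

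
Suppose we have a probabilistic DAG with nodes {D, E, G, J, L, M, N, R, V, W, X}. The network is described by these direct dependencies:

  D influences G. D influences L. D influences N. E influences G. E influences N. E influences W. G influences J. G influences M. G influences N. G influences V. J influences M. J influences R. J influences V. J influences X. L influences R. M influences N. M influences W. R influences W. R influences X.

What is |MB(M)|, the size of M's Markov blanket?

7

M's children: N, W.
M has parents G, J.
Parents of each child, excluding M:
  N's other parents are D, E, G.
  parents(W) \ {M} = {E, R}.
MB(M) = {D, E, G, J, N, R, W}, which has 7 nodes.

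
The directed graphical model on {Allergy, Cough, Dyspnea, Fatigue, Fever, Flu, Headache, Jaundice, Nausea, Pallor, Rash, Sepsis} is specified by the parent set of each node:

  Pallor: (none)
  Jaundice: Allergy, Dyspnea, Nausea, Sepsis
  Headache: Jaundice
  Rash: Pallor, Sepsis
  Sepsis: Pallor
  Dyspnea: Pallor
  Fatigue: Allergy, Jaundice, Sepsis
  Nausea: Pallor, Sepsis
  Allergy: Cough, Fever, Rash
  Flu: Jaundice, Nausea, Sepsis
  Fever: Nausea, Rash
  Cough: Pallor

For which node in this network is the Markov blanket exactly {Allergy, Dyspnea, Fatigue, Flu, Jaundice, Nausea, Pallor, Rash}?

Sepsis

The target node must have every member of {Allergy, Dyspnea, Fatigue, Flu, Jaundice, Nausea, Pallor, Rash} as a parent, child, or co-parent, and no others.
Parents of Sepsis: Pallor; children: Fatigue, Flu, Jaundice, Nausea, Rash; co-parents: Allergy, Dyspnea, Jaundice, Nausea, Pallor.
These exactly cover the given set, so the node is Sepsis.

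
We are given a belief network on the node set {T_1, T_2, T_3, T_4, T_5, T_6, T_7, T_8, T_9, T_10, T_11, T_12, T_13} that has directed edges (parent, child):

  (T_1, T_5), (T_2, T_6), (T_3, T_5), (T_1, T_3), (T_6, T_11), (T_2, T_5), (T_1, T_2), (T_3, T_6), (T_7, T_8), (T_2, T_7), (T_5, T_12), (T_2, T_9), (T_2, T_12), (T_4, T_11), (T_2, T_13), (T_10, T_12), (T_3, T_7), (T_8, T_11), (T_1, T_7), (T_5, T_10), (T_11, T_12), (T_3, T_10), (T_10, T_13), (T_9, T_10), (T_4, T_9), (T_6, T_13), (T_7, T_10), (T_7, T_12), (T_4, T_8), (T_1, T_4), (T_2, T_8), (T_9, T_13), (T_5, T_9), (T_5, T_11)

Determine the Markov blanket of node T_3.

By definition, MB(T_3) is built from T_3's parents, T_3's children, and the co-parents of T_3.
T_3's parents: T_1.
T_3 has children T_5, T_6, T_7, T_10.
Parents of each child, excluding T_3:
  T_5 also has parents T_1, T_2.
  parents(T_6) \ {T_3} = {T_2}.
  T_7's other parents are T_1, T_2.
  parents(T_10) \ {T_3} = {T_5, T_7, T_9}.
MB(T_3) = {T_1, T_2, T_5, T_6, T_7, T_9, T_10}.

{T_1, T_2, T_5, T_6, T_7, T_9, T_10}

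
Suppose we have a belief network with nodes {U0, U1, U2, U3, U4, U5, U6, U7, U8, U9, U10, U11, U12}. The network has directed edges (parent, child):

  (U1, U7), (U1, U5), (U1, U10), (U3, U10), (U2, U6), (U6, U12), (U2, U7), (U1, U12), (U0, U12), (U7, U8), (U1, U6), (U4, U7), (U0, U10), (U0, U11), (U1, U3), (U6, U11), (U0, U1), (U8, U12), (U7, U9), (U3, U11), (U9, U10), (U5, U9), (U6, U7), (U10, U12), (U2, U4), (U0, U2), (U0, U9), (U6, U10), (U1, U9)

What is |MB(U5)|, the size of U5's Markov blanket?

4

Pa(U5) = {U1}.
U5's children: U9.
Co-parents of U5 (other parents of its children):
  U9 also has parents U0, U1, U7.
MB(U5) = {U0, U1, U7, U9}, which has 4 nodes.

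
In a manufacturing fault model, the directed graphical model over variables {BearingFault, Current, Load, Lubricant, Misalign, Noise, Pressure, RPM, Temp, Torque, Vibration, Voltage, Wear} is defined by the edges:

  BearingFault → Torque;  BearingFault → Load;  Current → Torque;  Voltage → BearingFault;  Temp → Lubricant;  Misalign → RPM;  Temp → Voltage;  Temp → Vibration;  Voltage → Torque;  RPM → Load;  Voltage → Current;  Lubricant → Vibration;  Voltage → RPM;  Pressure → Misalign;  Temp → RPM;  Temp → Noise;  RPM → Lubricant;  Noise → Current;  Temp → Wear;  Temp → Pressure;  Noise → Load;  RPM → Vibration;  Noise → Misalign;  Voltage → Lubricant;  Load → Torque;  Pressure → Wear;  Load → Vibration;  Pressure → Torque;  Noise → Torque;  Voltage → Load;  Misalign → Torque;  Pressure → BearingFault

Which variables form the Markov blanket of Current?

{BearingFault, Load, Misalign, Noise, Pressure, Torque, Voltage}

Recall MB(v) = parents ∪ children ∪ spouses, where spouses are the other parents of v's children.
Pa(Current) = {Noise, Voltage}.
Children of Current: Torque.
Other parents of Current's children:
  parents(Torque) \ {Current} = {BearingFault, Load, Misalign, Noise, Pressure, Voltage}.
So the Markov blanket of Current is {BearingFault, Load, Misalign, Noise, Pressure, Torque, Voltage}.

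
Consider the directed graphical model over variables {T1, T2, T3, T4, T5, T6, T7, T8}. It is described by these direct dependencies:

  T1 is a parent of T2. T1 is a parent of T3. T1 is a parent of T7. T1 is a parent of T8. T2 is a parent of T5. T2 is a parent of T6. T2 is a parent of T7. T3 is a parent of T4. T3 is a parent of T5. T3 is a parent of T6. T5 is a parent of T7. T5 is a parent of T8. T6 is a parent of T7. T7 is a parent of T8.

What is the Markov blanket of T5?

{T1, T2, T3, T6, T7, T8}

A node's Markov blanket = Pa ∪ Ch ∪ (parents of Ch other than the node itself).
T5's parents: T2, T3.
Ch(T5) = {T7, T8}.
For each child, the remaining parents (spouses of T5):
  T7 also has parents T1, T2, T6.
  T8 also has parents T1, T7.
Union: {T2, T3} ∪ {T7, T8} ∪ {T1, T2, T6, T7} = {T1, T2, T3, T6, T7, T8}.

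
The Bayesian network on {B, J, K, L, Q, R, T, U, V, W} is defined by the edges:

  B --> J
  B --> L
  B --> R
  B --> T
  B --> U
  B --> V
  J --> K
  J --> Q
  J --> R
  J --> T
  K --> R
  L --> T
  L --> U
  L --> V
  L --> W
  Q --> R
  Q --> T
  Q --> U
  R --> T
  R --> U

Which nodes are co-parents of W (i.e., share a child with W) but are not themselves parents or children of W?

W has no children, so it has no co-parents. The set is empty.

{}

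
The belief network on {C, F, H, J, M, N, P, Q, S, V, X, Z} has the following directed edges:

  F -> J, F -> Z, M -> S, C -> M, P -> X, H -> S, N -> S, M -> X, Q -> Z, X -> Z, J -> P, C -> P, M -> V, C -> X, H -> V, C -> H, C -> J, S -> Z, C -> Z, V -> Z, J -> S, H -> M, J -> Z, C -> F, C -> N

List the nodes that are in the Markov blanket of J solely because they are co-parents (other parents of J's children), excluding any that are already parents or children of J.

{H, M, N, Q, V, X}

Children of J: P, S, Z.
  P's other parent is C.
  S's other parents are H, M, N.
  Z also has parents C, F, Q, S, V, X.
Excluding nodes already adjacent to J (C, F, P, S, Z), the co-parent-only contribution is {H, M, N, Q, V, X}.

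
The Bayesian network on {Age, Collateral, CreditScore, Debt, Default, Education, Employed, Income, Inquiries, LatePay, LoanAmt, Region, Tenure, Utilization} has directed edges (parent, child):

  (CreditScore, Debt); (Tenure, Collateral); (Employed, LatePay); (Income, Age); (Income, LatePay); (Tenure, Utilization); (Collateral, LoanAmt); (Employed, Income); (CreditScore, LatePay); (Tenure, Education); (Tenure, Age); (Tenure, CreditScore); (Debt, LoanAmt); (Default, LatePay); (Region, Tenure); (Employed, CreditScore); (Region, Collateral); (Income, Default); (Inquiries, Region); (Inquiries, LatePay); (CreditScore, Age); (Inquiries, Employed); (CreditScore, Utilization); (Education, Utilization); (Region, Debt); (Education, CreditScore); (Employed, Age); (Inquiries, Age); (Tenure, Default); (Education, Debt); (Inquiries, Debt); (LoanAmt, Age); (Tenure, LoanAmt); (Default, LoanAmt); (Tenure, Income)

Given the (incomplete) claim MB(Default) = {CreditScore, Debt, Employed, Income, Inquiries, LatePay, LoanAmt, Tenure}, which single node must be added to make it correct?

Default has parents Income, Tenure.
Default has children LatePay, LoanAmt.
Co-parents of Default (other parents of its children):
  LatePay's other parents are CreditScore, Employed, Income, Inquiries.
  parents(LoanAmt) \ {Default} = {Collateral, Debt, Tenure}.
MB(Default) = {Collateral, CreditScore, Debt, Employed, Income, Inquiries, LatePay, LoanAmt, Tenure}.
Comparing with the claimed set, Collateral is missing.

Collateral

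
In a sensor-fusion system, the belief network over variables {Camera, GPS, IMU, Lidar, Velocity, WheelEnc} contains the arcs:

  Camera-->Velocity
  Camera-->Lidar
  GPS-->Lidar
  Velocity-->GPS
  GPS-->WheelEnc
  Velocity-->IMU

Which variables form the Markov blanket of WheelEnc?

{GPS}

WheelEnc has parent GPS.
Ch(WheelEnc) = {}.
With no children, WheelEnc has no spouses; the co-parent set is empty.
Taking the union gives {GPS}.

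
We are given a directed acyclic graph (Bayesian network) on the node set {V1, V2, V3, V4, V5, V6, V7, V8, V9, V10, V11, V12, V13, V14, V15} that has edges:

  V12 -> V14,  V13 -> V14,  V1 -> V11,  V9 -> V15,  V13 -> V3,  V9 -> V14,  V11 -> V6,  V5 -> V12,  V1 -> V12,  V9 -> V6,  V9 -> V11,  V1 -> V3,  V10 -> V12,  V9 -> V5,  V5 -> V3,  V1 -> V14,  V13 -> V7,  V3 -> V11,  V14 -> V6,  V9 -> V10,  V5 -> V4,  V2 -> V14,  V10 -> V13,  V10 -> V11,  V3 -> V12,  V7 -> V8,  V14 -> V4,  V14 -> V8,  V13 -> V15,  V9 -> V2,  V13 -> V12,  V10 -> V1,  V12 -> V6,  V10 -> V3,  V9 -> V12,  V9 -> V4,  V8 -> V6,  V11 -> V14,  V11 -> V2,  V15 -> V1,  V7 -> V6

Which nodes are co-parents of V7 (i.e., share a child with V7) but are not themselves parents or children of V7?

Children of V7: V6, V8.
  parents(V8) \ {V7} = {V14}.
  V6 also has parents V8, V9, V11, V12, V14.
Excluding nodes already adjacent to V7 (V6, V8, V13), the co-parent-only contribution is {V9, V11, V12, V14}.

{V9, V11, V12, V14}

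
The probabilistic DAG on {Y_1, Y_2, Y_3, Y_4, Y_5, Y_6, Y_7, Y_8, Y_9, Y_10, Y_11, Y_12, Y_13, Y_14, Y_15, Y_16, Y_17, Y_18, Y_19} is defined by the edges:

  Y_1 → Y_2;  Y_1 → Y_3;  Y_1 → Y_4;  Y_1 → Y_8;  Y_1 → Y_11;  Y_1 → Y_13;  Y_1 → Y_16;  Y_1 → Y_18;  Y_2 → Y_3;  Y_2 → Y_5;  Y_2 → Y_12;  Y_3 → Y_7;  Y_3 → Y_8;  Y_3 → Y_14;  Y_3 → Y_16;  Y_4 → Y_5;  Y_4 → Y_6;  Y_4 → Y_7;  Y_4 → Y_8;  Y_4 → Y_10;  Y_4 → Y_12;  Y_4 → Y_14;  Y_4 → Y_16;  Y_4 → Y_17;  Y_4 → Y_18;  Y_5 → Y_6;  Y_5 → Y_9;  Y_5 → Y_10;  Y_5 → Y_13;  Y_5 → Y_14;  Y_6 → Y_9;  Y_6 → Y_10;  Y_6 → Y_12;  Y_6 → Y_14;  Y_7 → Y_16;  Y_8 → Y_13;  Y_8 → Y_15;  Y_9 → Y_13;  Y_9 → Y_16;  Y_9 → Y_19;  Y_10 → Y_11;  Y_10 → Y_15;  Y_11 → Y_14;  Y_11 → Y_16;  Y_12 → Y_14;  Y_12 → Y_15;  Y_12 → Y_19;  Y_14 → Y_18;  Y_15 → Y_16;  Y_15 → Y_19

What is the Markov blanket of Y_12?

Y_12 has parents Y_2, Y_4, Y_6.
Y_12's children: Y_14, Y_15, Y_19.
Other parents of Y_12's children:
  parents(Y_14) \ {Y_12} = {Y_3, Y_4, Y_5, Y_6, Y_11}.
  parents(Y_15) \ {Y_12} = {Y_8, Y_10}.
  Y_19 also has parents Y_9, Y_15.
MB(Y_12) = {Y_2, Y_3, Y_4, Y_5, Y_6, Y_8, Y_9, Y_10, Y_11, Y_14, Y_15, Y_19}.

{Y_2, Y_3, Y_4, Y_5, Y_6, Y_8, Y_9, Y_10, Y_11, Y_14, Y_15, Y_19}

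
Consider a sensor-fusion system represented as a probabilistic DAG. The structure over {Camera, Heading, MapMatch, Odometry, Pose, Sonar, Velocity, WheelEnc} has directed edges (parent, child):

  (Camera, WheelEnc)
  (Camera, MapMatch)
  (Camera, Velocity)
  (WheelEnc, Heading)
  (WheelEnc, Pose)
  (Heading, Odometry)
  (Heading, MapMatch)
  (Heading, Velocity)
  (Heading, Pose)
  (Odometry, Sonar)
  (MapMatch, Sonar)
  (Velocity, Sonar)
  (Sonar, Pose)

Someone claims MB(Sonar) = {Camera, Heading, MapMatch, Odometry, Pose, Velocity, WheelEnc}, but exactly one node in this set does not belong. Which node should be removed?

Camera

Recall MB(v) = parents ∪ children ∪ spouses, where spouses are the other parents of v's children.
Pa(Sonar) = {MapMatch, Odometry, Velocity}.
Sonar's children: Pose.
Other parents of Sonar's children:
  Pose: Heading, WheelEnc
MB(Sonar) = {Heading, MapMatch, Odometry, Pose, Velocity, WheelEnc}.
Camera is neither a parent, child, nor co-parent of Sonar, so it does not belong.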